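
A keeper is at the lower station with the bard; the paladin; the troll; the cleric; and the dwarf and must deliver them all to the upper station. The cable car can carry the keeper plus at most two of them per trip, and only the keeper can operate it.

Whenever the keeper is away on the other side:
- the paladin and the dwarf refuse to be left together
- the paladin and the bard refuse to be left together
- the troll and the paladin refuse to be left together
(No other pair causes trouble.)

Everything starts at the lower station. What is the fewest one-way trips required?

Counting alone: the keeper can take at most 2 across per trip to the upper station, so moving all 5 needs at least 3 loaded trips out, with a return between consecutive ones — at least 5 crossings.
The plan below uses exactly 5 crossings, so it is optimal:
1. Keeper goes to the upper station with the bard and the paladin.  [the lower station: the cleric, the dwarf, the troll | the upper station: the bard, the paladin]
2. Keeper goes back to the lower station with the paladin.  [the lower station: the cleric, the dwarf, the paladin, the troll | the upper station: the bard]
3. Keeper goes to the upper station with the dwarf and the troll.  [the lower station: the cleric, the paladin | the upper station: the bard, the dwarf, the troll]
4. Keeper goes back to the lower station alone.  [the lower station: the cleric, the paladin | the upper station: the bard, the dwarf, the troll]
5. Keeper goes to the upper station with the cleric and the paladin.  [the lower station: — | the upper station: the bard, the cleric, the dwarf, the paladin, the troll]

5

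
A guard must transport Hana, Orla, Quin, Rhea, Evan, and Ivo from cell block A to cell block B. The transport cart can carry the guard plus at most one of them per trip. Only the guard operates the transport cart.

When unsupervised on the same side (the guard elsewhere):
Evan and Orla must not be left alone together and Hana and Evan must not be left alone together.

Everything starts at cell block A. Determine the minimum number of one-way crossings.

Counting alone: the guard can take at most 1 across per trip to cell block B, so moving all 6 needs at least 6 loaded trips out, with a return between consecutive ones — at least 11 crossings.
The safety rule pushes this higher. Following every safe sequence of crossings, the most of the 6 that can be at cell block B as the transport cart arrives there on crossing 11 is 5 — never all 6.
So no plan with fewer than 13 crossings exists, and this one achieves 13:
1. Guard goes to cell block B with Evan.  [cell block A: Hana, Ivo, Orla, Quin, Rhea | cell block B: Evan]
2. Guard goes back to cell block A alone.  [cell block A: Hana, Ivo, Orla, Quin, Rhea | cell block B: Evan]
3. Guard goes to cell block B with Hana.  [cell block A: Ivo, Orla, Quin, Rhea | cell block B: Evan, Hana]
4. Guard goes back to cell block A with Evan.  [cell block A: Evan, Ivo, Orla, Quin, Rhea | cell block B: Hana]
5. Guard goes to cell block B with Orla.  [cell block A: Evan, Ivo, Quin, Rhea | cell block B: Hana, Orla]
6. Guard goes back to cell block A alone.  [cell block A: Evan, Ivo, Quin, Rhea | cell block B: Hana, Orla]
7. Guard goes to cell block B with Quin.  [cell block A: Evan, Ivo, Rhea | cell block B: Hana, Orla, Quin]
8. Guard goes back to cell block A alone.  [cell block A: Evan, Ivo, Rhea | cell block B: Hana, Orla, Quin]
9. Guard goes to cell block B with Rhea.  [cell block A: Evan, Ivo | cell block B: Hana, Orla, Quin, Rhea]
10. Guard goes back to cell block A alone.  [cell block A: Evan, Ivo | cell block B: Hana, Orla, Quin, Rhea]
11. Guard goes to cell block B with Ivo.  [cell block A: Evan | cell block B: Hana, Ivo, Orla, Quin, Rhea]
12. Guard goes back to cell block A alone.  [cell block A: Evan | cell block B: Hana, Ivo, Orla, Quin, Rhea]
13. Guard goes to cell block B with Evan.  [cell block A: — | cell block B: Evan, Hana, Ivo, Orla, Quin, Rhea]

13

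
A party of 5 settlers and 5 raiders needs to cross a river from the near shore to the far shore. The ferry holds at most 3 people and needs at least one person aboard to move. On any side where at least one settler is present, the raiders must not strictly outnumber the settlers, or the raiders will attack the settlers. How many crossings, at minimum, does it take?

11

Counting alone: each trip to the far shore takes at most 3 across and each return brings at least 1 back, so after t trips out (and t−1 returns) at most 3t − (t−1) of the 10 are across; that first reaches 10 at t = 5, so at least 9 crossings are needed.
The safety rule pushes this higher. Following every safe sequence of crossings, the most of the 10 that can be at the far shore as the ferry arrives there on crossing 9 is 9 — never all 10.
So no plan with fewer than 11 crossings exists, and this one achieves 11:
1. 2 raiders → the far shore.  (the near shore: 5S 3R; the far shore: 0S 2R)
2. 1 raider ← the near shore.  (the near shore: 5S 4R; the far shore: 0S 1R)
3. 3 raiders → the far shore.  (the near shore: 5S 1R; the far shore: 0S 4R)
4. 1 raider ← the near shore.  (the near shore: 5S 2R; the far shore: 0S 3R)
5. 3 settlers → the far shore.  (the near shore: 2S 2R; the far shore: 3S 3R)
6. 1 settler and 1 raider ← the near shore.  (the near shore: 3S 3R; the far shore: 2S 2R)
7. 3 settlers → the far shore.  (the near shore: 0S 3R; the far shore: 5S 2R)
8. 1 raider ← the near shore.  (the near shore: 0S 4R; the far shore: 5S 1R)
9. 2 raiders → the far shore.  (the near shore: 0S 2R; the far shore: 5S 3R)
10. 1 raider ← the near shore.  (the near shore: 0S 3R; the far shore: 5S 2R)
11. 3 raiders → the far shore.  (the near shore: 0S 0R; the far shore: 5S 5R)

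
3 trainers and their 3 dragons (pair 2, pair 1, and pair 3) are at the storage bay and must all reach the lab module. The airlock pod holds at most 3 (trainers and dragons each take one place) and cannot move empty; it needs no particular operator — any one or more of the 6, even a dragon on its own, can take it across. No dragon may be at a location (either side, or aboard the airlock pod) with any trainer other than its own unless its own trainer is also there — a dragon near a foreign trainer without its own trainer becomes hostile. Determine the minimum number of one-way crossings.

5

Counting alone: each trip to the lab module takes at most 3 across and each return brings at least 1 back, so after t trips out (and t−1 returns) at most 3t − (t−1) of the 6 are across; that first reaches 6 at t = 3, so at least 5 crossings are needed.
The plan below uses exactly 5 crossings, so it is optimal:
1. dragon 2 and trainer 2 cross → the lab module.
2. trainer 2 crosses ← the storage bay.
3. trainer 1, trainer 2, and trainer 3 cross → the lab module.
4. dragon 2 crosses ← the storage bay.
5. dragon 1, dragon 2, and dragon 3 cross → the lab module.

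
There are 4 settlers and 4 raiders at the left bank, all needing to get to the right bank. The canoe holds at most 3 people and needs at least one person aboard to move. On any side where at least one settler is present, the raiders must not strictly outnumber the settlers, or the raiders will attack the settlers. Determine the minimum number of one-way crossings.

Counting alone: each trip to the right bank takes at most 3 across and each return brings at least 1 back, so after t trips out (and t−1 returns) at most 3t − (t−1) of the 8 are across; that first reaches 8 at t = 4, so at least 7 crossings are needed.
The safety rule pushes this higher. Following every safe sequence of crossings, the most of the 8 that can be at the right bank as the canoe arrives there on crossing 7 is 7 — never all 8.
So no plan with fewer than 9 crossings exists, and this one achieves 9:
1. 2 raiders → the right bank.  (the left bank: 4S 2R; the right bank: 0S 2R)
2. 1 raider ← the left bank.  (the left bank: 4S 3R; the right bank: 0S 1R)
3. 3 raiders → the right bank.  (the left bank: 4S 0R; the right bank: 0S 4R)
4. 1 raider ← the left bank.  (the left bank: 4S 1R; the right bank: 0S 3R)
5. 3 settlers → the right bank.  (the left bank: 1S 1R; the right bank: 3S 3R)
6. 1 settler and 1 raider ← the left bank.  (the left bank: 2S 2R; the right bank: 2S 2R)
7. 2 settlers → the right bank.  (the left bank: 0S 2R; the right bank: 4S 2R)
8. 1 raider ← the left bank.  (the left bank: 0S 3R; the right bank: 4S 1R)
9. 3 raiders → the right bank.  (the left bank: 0S 0R; the right bank: 4S 4R)

9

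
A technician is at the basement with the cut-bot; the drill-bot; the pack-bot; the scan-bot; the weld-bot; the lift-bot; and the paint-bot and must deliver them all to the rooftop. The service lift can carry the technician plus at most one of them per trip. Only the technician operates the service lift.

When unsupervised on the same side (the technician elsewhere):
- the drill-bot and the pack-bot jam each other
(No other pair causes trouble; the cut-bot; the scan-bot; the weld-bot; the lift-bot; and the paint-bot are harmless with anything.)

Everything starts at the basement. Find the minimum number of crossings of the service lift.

13

Counting alone: the technician can take at most 1 across per trip to the rooftop, so moving all 7 needs at least 7 loaded trips out, with a return between consecutive ones — at least 13 crossings.
The plan below uses exactly 13 crossings, so it is optimal:
1. Technician goes to the rooftop with the drill-bot.  [the basement: the cut-bot, the lift-bot, the pack-bot, the paint-bot, the scan-bot, the weld-bot | the rooftop: the drill-bot]
2. Technician goes back to the basement alone.  [the basement: the cut-bot, the lift-bot, the pack-bot, the paint-bot, the scan-bot, the weld-bot | the rooftop: the drill-bot]
3. Technician goes to the rooftop with the cut-bot.  [the basement: the lift-bot, the pack-bot, the paint-bot, the scan-bot, the weld-bot | the rooftop: the cut-bot, the drill-bot]
4. Technician goes back to the basement alone.  [the basement: the lift-bot, the pack-bot, the paint-bot, the scan-bot, the weld-bot | the rooftop: the cut-bot, the drill-bot]
5. Technician goes to the rooftop with the scan-bot.  [the basement: the lift-bot, the pack-bot, the paint-bot, the weld-bot | the rooftop: the cut-bot, the drill-bot, the scan-bot]
6. Technician goes back to the basement alone.  [the basement: the lift-bot, the pack-bot, the paint-bot, the weld-bot | the rooftop: the cut-bot, the drill-bot, the scan-bot]
7. Technician goes to the rooftop with the weld-bot.  [the basement: the lift-bot, the pack-bot, the paint-bot | the rooftop: the cut-bot, the drill-bot, the scan-bot, the weld-bot]
8. Technician goes back to the basement alone.  [the basement: the lift-bot, the pack-bot, the paint-bot | the rooftop: the cut-bot, the drill-bot, the scan-bot, the weld-bot]
9. Technician goes to the rooftop with the lift-bot.  [the basement: the pack-bot, the paint-bot | the rooftop: the cut-bot, the drill-bot, the lift-bot, the scan-bot, the weld-bot]
10. Technician goes back to the basement alone.  [the basement: the pack-bot, the paint-bot | the rooftop: the cut-bot, the drill-bot, the lift-bot, the scan-bot, the weld-bot]
11. Technician goes to the rooftop with the paint-bot.  [the basement: the pack-bot | the rooftop: the cut-bot, the drill-bot, the lift-bot, the paint-bot, the scan-bot, the weld-bot]
12. Technician goes back to the basement alone.  [the basement: the pack-bot | the rooftop: the cut-bot, the drill-bot, the lift-bot, the paint-bot, the scan-bot, the weld-bot]
13. Technician goes to the rooftop with the pack-bot.  [the basement: — | the rooftop: the cut-bot, the drill-bot, the lift-bot, the pack-bot, the paint-bot, the scan-bot, the weld-bot]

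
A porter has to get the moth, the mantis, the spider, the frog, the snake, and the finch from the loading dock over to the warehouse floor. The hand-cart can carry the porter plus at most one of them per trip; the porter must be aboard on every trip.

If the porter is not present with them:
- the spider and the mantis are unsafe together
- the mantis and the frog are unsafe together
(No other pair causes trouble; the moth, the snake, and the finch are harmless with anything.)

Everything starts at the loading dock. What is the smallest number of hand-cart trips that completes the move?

Counting alone: the porter can take at most 1 across per trip to the warehouse floor, so moving all 6 needs at least 6 loaded trips out, with a return between consecutive ones — at least 11 crossings.
The safety rule pushes this higher. Following every safe sequence of crossings, the most of the 6 that can be at the warehouse floor as the hand-cart arrives there on crossing 11 is 5 — never all 6.
So no plan with fewer than 13 crossings exists, and this one achieves 13:
1. Porter goes to the warehouse floor with the mantis.
2. Porter goes back to the loading dock alone.
3. Porter goes to the warehouse floor with the moth.
4. Porter goes back to the loading dock alone.
5. Porter goes to the warehouse floor with the spider.
6. Porter goes back to the loading dock with the mantis.
7. Porter goes to the warehouse floor with the frog.
8. Porter goes back to the loading dock alone.
9. Porter goes to the warehouse floor with the snake.
10. Porter goes back to the loading dock alone.
11. Porter goes to the warehouse floor with the finch.
12. Porter goes back to the loading dock alone.
13. Porter goes to the warehouse floor with the mantis.

13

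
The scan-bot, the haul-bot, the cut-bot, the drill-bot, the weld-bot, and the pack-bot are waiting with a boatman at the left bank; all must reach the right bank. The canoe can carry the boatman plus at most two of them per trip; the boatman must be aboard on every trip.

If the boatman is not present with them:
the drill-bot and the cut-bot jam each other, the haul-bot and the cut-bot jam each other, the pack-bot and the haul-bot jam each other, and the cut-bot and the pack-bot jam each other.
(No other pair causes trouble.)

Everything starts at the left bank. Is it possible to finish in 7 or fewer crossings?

Counting alone: the boatman can take at most 2 across per trip to the right bank, so moving all 6 needs at least 3 loaded trips out, with a return between consecutive ones — at least 5 crossings.
The safety rule pushes this higher. Following every safe sequence of crossings, the most of the 6 that can be at the right bank as the canoe arrives there on crossings 5, 7 is 4, 5 respectively — never all 6.
So the move cannot be finished within 7 crossings. (The shortest complete plan takes 9:)
1. Boatman goes to the right bank with the cut-bot and the haul-bot.  [the left bank: the drill-bot, the pack-bot, the scan-bot, the weld-bot | the right bank: the cut-bot, the haul-bot]
2. Boatman goes back to the left bank with the haul-bot.  [the left bank: the drill-bot, the haul-bot, the pack-bot, the scan-bot, the weld-bot | the right bank: the cut-bot]
3. Boatman goes to the right bank with the haul-bot and the scan-bot.  [the left bank: the drill-bot, the pack-bot, the weld-bot | the right bank: the cut-bot, the haul-bot, the scan-bot]
4. Boatman goes back to the left bank with the haul-bot.  [the left bank: the drill-bot, the haul-bot, the pack-bot, the weld-bot | the right bank: the cut-bot, the scan-bot]
5. Boatman goes to the right bank with the drill-bot and the haul-bot.  [the left bank: the pack-bot, the weld-bot | the right bank: the cut-bot, the drill-bot, the haul-bot, the scan-bot]
6. Boatman goes back to the left bank with the cut-bot.  [the left bank: the cut-bot, the pack-bot, the weld-bot | the right bank: the drill-bot, the haul-bot, the scan-bot]
7. Boatman goes to the right bank with the cut-bot and the weld-bot.  [the left bank: the pack-bot | the right bank: the cut-bot, the drill-bot, the haul-bot, the scan-bot, the weld-bot]
8. Boatman goes back to the left bank with the cut-bot.  [the left bank: the cut-bot, the pack-bot | the right bank: the drill-bot, the haul-bot, the scan-bot, the weld-bot]
9. Boatman goes to the right bank with the cut-bot and the pack-bot.  [the left bank: — | the right bank: the cut-bot, the drill-bot, the haul-bot, the pack-bot, the scan-bot, the weld-bot]

No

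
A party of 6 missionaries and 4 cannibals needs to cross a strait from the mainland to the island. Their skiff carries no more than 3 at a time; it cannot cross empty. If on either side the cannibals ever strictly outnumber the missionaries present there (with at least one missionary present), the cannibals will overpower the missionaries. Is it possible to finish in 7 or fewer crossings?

Counting alone: each trip to the island takes at most 3 across and each return brings at least 1 back, so after t trips out (and t−1 returns) at most 3t − (t−1) of the 10 are across; that first reaches 10 at t = 5, so at least 9 crossings are needed.
Since 7 < 9, 7 crossings cannot be enough. (The shortest complete plan in fact takes 9:)
1. 2 cannibals → the island.  (the mainland: 6M 2C; the island: 0M 2C)
2. 1 cannibal ← the mainland.  (the mainland: 6M 3C; the island: 0M 1C)
3. 3 cannibals → the island.  (the mainland: 6M 0C; the island: 0M 4C)
4. 1 cannibal ← the mainland.  (the mainland: 6M 1C; the island: 0M 3C)
5. 3 missionaries → the island.  (the mainland: 3M 1C; the island: 3M 3C)
6. 1 cannibal ← the mainland.  (the mainland: 3M 2C; the island: 3M 2C)
7. 1 missionary and 2 cannibals → the island.  (the mainland: 2M 0C; the island: 4M 4C)
8. 1 cannibal ← the mainland.  (the mainland: 2M 1C; the island: 4M 3C)
9. 2 missionaries and 1 cannibal → the island.  (the mainland: 0M 0C; the island: 6M 4C)

No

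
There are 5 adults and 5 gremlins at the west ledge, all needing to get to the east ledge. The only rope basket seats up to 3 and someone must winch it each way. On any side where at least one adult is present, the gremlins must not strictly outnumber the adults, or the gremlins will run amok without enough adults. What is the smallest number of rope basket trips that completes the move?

11

Counting alone: each trip to the east ledge takes at most 3 across and each return brings at least 1 back, so after t trips out (and t−1 returns) at most 3t − (t−1) of the 10 are across; that first reaches 10 at t = 5, so at least 9 crossings are needed.
The safety rule pushes this higher. Following every safe sequence of crossings, the most of the 10 that can be at the east ledge as the rope basket arrives there on crossing 9 is 9 — never all 10.
So no plan with fewer than 11 crossings exists, and this one achieves 11:
1. 2 gremlins → the east ledge.  (the west ledge: 5A 3G; the east ledge: 0A 2G)
2. 1 gremlin ← the west ledge.  (the west ledge: 5A 4G; the east ledge: 0A 1G)
3. 3 gremlins → the east ledge.  (the west ledge: 5A 1G; the east ledge: 0A 4G)
4. 1 gremlin ← the west ledge.  (the west ledge: 5A 2G; the east ledge: 0A 3G)
5. 3 adults → the east ledge.  (the west ledge: 2A 2G; the east ledge: 3A 3G)
6. 1 adult and 1 gremlin ← the west ledge.  (the west ledge: 3A 3G; the east ledge: 2A 2G)
7. 3 adults → the east ledge.  (the west ledge: 0A 3G; the east ledge: 5A 2G)
8. 1 gremlin ← the west ledge.  (the west ledge: 0A 4G; the east ledge: 5A 1G)
9. 2 gremlins → the east ledge.  (the west ledge: 0A 2G; the east ledge: 5A 3G)
10. 1 gremlin ← the west ledge.  (the west ledge: 0A 3G; the east ledge: 5A 2G)
11. 3 gremlins → the east ledge.  (the west ledge: 0A 0G; the east ledge: 5A 5G)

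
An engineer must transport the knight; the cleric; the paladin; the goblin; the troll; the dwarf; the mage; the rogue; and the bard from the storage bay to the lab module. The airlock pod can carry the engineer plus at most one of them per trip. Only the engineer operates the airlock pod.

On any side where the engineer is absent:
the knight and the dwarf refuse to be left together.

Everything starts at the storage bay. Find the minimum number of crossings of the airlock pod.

Counting alone: the engineer can take at most 1 across per trip to the lab module, so moving all 9 needs at least 9 loaded trips out, with a return between consecutive ones — at least 17 crossings.
The plan below uses exactly 17 crossings, so it is optimal:
1. Engineer goes to the lab module with the knight.
2. Engineer goes back to the storage bay alone.
3. Engineer goes to the lab module with the cleric.
4. Engineer goes back to the storage bay alone.
5. Engineer goes to the lab module with the paladin.
6. Engineer goes back to the storage bay alone.
7. Engineer goes to the lab module with the goblin.
8. Engineer goes back to the storage bay alone.
9. Engineer goes to the lab module with the troll.
10. Engineer goes back to the storage bay alone.
11. Engineer goes to the lab module with the mage.
12. Engineer goes back to the storage bay alone.
13. Engineer goes to the lab module with the rogue.
14. Engineer goes back to the storage bay alone.
15. Engineer goes to the lab module with the bard.
16. Engineer goes back to the storage bay alone.
17. Engineer goes to the lab module with the dwarf.

17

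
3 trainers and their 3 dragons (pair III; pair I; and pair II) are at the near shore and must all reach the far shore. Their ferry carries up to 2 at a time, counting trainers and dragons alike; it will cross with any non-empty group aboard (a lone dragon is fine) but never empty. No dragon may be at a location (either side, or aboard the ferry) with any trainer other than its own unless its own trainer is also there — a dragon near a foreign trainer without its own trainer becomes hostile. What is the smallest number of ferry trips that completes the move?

Counting alone: each trip to the far shore takes at most 2 across and each return brings at least 1 back, so after t trips out (and t−1 returns) at most 2t − (t−1) of the 6 are across; that first reaches 6 at t = 5, so at least 9 crossings are needed.
The safety rule pushes this higher. Following every safe sequence of crossings, the most of the 6 that can be at the far shore as the ferry arrives there on crossing 9 is 5 — never all 6.
So no plan with fewer than 11 crossings exists, and this one achieves 11:
1. dragon III and trainer III cross → the far shore.
2. trainer III crosses ← the near shore.
3. dragon I and dragon II cross → the far shore.
4. dragon III crosses ← the near shore.
5. trainer I and trainer II cross → the far shore.
6. dragon I and trainer I cross ← the near shore.
7. trainer I and trainer III cross → the far shore.
8. dragon II crosses ← the near shore.
9. dragon I and dragon III cross → the far shore.
10. trainer II crosses ← the near shore.
11. dragon II and trainer II cross → the far shore.

11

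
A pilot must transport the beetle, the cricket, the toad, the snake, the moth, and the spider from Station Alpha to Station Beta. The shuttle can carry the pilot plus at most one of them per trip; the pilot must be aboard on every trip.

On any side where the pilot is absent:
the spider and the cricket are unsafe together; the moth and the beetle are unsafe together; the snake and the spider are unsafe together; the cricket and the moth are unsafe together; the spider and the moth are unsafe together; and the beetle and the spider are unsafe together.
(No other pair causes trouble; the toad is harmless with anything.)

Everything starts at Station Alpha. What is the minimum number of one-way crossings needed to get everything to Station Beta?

impossible

Whatever the first load, the items left behind include a forbidden pair without the pilot. No opening move is safe, so no plan exists.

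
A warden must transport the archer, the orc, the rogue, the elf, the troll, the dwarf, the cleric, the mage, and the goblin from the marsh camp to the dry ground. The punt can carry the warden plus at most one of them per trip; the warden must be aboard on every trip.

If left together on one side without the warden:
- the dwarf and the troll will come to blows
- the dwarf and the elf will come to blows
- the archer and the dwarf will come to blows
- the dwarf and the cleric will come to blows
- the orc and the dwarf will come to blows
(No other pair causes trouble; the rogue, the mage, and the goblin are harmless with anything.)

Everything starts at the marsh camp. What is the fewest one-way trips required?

Following every safe sequence of crossings from the start, the most of the 9 that can be at the dry ground as the punt arrives there on crossings 1, 3, 5, 7, 9 is 1, 2, 3, 4, 5 respectively; the best ever achieved is 5 of 9.
From crossing 11 on, no configuration arises that was not already reachable earlier: only 104 distinct safe configurations (who is on which side, and where the punt is) can ever be reached, none of them has everyone across, and every continuation just revisits them. So no valid plan exists.

impossible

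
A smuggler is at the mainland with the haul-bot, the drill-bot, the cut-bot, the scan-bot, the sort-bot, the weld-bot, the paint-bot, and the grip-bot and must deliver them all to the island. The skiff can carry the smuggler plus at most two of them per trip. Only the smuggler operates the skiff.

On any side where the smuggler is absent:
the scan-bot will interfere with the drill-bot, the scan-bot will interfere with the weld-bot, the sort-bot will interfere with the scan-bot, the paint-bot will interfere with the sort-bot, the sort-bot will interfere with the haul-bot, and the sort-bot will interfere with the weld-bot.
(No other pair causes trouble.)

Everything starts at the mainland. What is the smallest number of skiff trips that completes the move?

Counting alone: the smuggler can take at most 2 across per trip to the island, so moving all 8 needs at least 4 loaded trips out, with a return between consecutive ones — at least 7 crossings.
The safety rule pushes this higher. Following every safe sequence of crossings, the most of the 8 that can be at the island as the skiff arrives there on crossings 7, 9, 11 is 5, 6, 7 respectively — never all 8.
So no plan with fewer than 13 crossings exists, and this one achieves 13:
1. Smuggler goes to the island with the scan-bot and the sort-bot.
2. Smuggler goes back to the mainland with the scan-bot.
3. Smuggler goes to the island with the haul-bot and the scan-bot.
4. Smuggler goes back to the mainland with the sort-bot.
5. Smuggler goes to the island with the cut-bot and the sort-bot.
6. Smuggler goes back to the mainland with the sort-bot.
7. Smuggler goes to the island with the paint-bot and the sort-bot.
8. Smuggler goes back to the mainland with the sort-bot.
9. Smuggler goes to the island with the drill-bot and the weld-bot.
10. Smuggler goes back to the mainland with the scan-bot.
11. Smuggler goes to the island with the grip-bot and the scan-bot.
12. Smuggler goes back to the mainland with the scan-bot.
13. Smuggler goes to the island with the scan-bot and the sort-bot.

13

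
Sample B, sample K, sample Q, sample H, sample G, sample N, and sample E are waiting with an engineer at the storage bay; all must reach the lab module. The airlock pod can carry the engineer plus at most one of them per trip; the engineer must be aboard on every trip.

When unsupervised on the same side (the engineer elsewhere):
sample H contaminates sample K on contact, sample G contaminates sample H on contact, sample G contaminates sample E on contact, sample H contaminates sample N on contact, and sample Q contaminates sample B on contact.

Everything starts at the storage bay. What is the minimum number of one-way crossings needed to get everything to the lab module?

Whatever the first load, the items left behind include a forbidden pair without the engineer. No opening move is safe, so no plan exists.

impossible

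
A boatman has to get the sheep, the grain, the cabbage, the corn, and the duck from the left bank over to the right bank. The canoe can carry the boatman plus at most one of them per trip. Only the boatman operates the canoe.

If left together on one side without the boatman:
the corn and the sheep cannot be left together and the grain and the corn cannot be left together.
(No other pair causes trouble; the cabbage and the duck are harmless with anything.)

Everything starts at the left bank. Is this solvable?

Yes

1. Boatman goes to the right bank with the corn.  [the left bank: the cabbage, the duck, the grain, the sheep | the right bank: the corn]
2. Boatman goes back to the left bank alone.  [the left bank: the cabbage, the duck, the grain, the sheep | the right bank: the corn]
3. Boatman goes to the right bank with the sheep.  [the left bank: the cabbage, the duck, the grain | the right bank: the corn, the sheep]
4. Boatman goes back to the left bank with the corn.  [the left bank: the cabbage, the corn, the duck, the grain | the right bank: the sheep]
5. Boatman goes to the right bank with the grain.  [the left bank: the cabbage, the corn, the duck | the right bank: the grain, the sheep]
6. Boatman goes back to the left bank alone.  [the left bank: the cabbage, the corn, the duck | the right bank: the grain, the sheep]
7. Boatman goes to the right bank with the cabbage.  [the left bank: the corn, the duck | the right bank: the cabbage, the grain, the sheep]
8. Boatman goes back to the left bank alone.  [the left bank: the corn, the duck | the right bank: the cabbage, the grain, the sheep]
9. Boatman goes to the right bank with the duck.  [the left bank: the corn | the right bank: the cabbage, the duck, the grain, the sheep]
10. Boatman goes back to the left bank alone.  [the left bank: the corn | the right bank: the cabbage, the duck, the grain, the sheep]
11. Boatman goes to the right bank with the corn.  [the left bank: — | the right bank: the cabbage, the corn, the duck, the grain, the sheep]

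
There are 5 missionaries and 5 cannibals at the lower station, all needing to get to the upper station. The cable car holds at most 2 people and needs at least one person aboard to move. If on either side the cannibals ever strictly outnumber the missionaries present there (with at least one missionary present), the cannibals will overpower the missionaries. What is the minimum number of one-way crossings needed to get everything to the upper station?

impossible

Following every safe sequence of crossings from the start, the most of the 10 that can be at the upper station as the cable car arrives there on crossings 1, 3, 5, 7 is 2, 3, 4, 5 respectively; the best ever achieved is 5 of 10.
From crossing 9 on, no configuration arises that was not already reachable earlier: only 13 distinct safe configurations (who is on which side, and where the cable car is) can ever be reached, none of them has everyone across, and every continuation just revisits them. They are: 0 missionaries + 0 cannibals across (cable car back at the start); 0 missionaries + 1 cannibal across (cable car there); 0 missionaries + 1 cannibal across (cable car back at the start); 0 missionaries + 2 cannibals across (cable car there); 0 missionaries + 2 cannibals across (cable car back at the start); 0 missionaries + 3 cannibals across (cable car there); 0 missionaries + 3 cannibals across (cable car back at the start); 0 missionaries + 4 cannibals across (cable car there); 0 missionaries + 4 cannibals across (cable car back at the start); 0 missionaries + 5 cannibals across (cable car there); 1 missionary + 1 cannibal across (cable car there); 1 missionary + 1 cannibal across (cable car back at the start); 2 missionaries + 2 cannibals across (cable car there). So no valid plan exists.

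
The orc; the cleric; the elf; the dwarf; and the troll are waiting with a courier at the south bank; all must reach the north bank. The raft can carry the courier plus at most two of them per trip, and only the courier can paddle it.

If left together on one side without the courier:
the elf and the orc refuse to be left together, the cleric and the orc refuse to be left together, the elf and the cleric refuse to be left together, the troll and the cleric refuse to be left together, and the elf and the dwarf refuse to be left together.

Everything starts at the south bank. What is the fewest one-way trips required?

7

Counting alone: the courier can take at most 2 across per trip to the north bank, so moving all 5 needs at least 3 loaded trips out, with a return between consecutive ones — at least 5 crossings.
The safety rule pushes this higher. Following every safe sequence of crossings, the most of the 5 that can be at the north bank as the raft arrives there on crossing 5 is 4 — never all 5.
So no plan with fewer than 7 crossings exists, and this one achieves 7:
1. Courier goes to the north bank with the cleric and the elf.
2. Courier goes back to the south bank with the cleric.
3. Courier goes to the north bank with the orc and the troll.
4. Courier goes back to the south bank with the orc.
5. Courier goes to the north bank with the dwarf and the orc.
6. Courier goes back to the south bank with the elf.
7. Courier goes to the north bank with the cleric and the elf.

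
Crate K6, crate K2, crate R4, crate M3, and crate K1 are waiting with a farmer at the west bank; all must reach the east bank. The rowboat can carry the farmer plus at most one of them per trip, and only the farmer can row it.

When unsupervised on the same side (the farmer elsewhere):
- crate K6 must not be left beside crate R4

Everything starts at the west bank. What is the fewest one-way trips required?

9

Counting alone: the farmer can take at most 1 across per trip to the east bank, so moving all 5 needs at least 5 loaded trips out, with a return between consecutive ones — at least 9 crossings.
The plan below uses exactly 9 crossings, so it is optimal:
1. Farmer goes to the east bank with crate K6.
2. Farmer goes back to the west bank alone.
3. Farmer goes to the east bank with crate K2.
4. Farmer goes back to the west bank alone.
5. Farmer goes to the east bank with crate M3.
6. Farmer goes back to the west bank alone.
7. Farmer goes to the east bank with crate K1.
8. Farmer goes back to the west bank alone.
9. Farmer goes to the east bank with crate R4.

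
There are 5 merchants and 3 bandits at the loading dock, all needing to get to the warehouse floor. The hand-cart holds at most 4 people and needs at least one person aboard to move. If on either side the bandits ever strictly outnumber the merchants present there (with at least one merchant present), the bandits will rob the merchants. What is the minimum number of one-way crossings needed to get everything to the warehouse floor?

5

Counting alone: each trip to the warehouse floor takes at most 4 across and each return brings at least 1 back, so after t trips out (and t−1 returns) at most 4t − (t−1) of the 8 are across; that first reaches 8 at t = 3, so at least 5 crossings are needed.
The plan below uses exactly 5 crossings, so it is optimal:
1. 2 bandits → the warehouse floor.  (the loading dock: 5M 1B; the warehouse floor: 0M 2B)
2. 1 bandit ← the loading dock.  (the loading dock: 5M 2B; the warehouse floor: 0M 1B)
3. 3 merchants and 1 bandit → the warehouse floor.  (the loading dock: 2M 1B; the warehouse floor: 3M 2B)
4. 1 bandit ← the loading dock.  (the loading dock: 2M 2B; the warehouse floor: 3M 1B)
5. 2 merchants and 2 bandits → the warehouse floor.  (the loading dock: 0M 0B; the warehouse floor: 5M 3B)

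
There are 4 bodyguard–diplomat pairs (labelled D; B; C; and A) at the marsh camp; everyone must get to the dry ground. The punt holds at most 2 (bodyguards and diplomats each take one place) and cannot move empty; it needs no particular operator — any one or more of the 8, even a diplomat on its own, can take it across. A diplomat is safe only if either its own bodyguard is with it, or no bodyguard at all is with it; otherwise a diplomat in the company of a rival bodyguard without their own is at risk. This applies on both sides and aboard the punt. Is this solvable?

No

Following every safe sequence of crossings from the start, the most of the 8 that can be at the dry ground as the punt arrives there on crossings 1, 3, 5 is 2, 3, 4 respectively; the best ever achieved is 4 of 8.
From crossing 7 on, no configuration arises that was not already reachable earlier: only 44 distinct safe configurations (who is on which side, and where the punt is) can ever be reached, none of them has everyone across, and every continuation just revisits them. So no valid plan exists.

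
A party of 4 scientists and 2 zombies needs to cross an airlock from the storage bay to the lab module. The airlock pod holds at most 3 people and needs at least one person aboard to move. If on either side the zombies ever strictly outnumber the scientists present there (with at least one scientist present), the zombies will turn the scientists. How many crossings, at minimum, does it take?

5

Counting alone: each trip to the lab module takes at most 3 across and each return brings at least 1 back, so after t trips out (and t−1 returns) at most 3t − (t−1) of the 6 are across; that first reaches 6 at t = 3, so at least 5 crossings are needed.
The plan below uses exactly 5 crossings, so it is optimal:
1. 2 zombies → the lab module.  (the storage bay: 4S 0Z; the lab module: 0S 2Z)
2. 1 zombie ← the storage bay.  (the storage bay: 4S 1Z; the lab module: 0S 1Z)
3. 2 scientists and 1 zombie → the lab module.  (the storage bay: 2S 0Z; the lab module: 2S 2Z)
4. 1 zombie ← the storage bay.  (the storage bay: 2S 1Z; the lab module: 2S 1Z)
5. 2 scientists and 1 zombie → the lab module.  (the storage bay: 0S 0Z; the lab module: 4S 2Z)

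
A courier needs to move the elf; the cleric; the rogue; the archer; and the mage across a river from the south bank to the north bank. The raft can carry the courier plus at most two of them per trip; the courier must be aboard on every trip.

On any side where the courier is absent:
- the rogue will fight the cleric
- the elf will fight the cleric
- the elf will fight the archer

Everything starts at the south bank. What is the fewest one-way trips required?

5

Counting alone: the courier can take at most 2 across per trip to the north bank, so moving all 5 needs at least 3 loaded trips out, with a return between consecutive ones — at least 5 crossings.
The plan below uses exactly 5 crossings, so it is optimal:
1. Courier goes to the north bank with the cleric and the elf.
2. Courier goes back to the south bank with the elf.
3. Courier goes to the north bank with the archer and the mage.
4. Courier goes back to the south bank alone.
5. Courier goes to the north bank with the elf and the rogue.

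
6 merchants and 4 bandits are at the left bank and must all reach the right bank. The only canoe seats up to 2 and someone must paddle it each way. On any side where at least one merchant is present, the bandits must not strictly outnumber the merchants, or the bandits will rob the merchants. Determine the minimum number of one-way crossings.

17

Counting alone: each trip to the right bank takes at most 2 across and each return brings at least 1 back, so after t trips out (and t−1 returns) at most 2t − (t−1) of the 10 are across; that first reaches 10 at t = 9, so at least 17 crossings are needed.
The plan below uses exactly 17 crossings, so it is optimal:
1. 2 bandits → the right bank.  (the left bank: 6M 2B; the right bank: 0M 2B)
2. 1 bandit ← the left bank.  (the left bank: 6M 3B; the right bank: 0M 1B)
3. 2 bandits → the right bank.  (the left bank: 6M 1B; the right bank: 0M 3B)
4. 1 bandit ← the left bank.  (the left bank: 6M 2B; the right bank: 0M 2B)
5. 2 merchants → the right bank.  (the left bank: 4M 2B; the right bank: 2M 2B)
6. 1 bandit ← the left bank.  (the left bank: 4M 3B; the right bank: 2M 1B)
7. 1 merchant and 1 bandit → the right bank.  (the left bank: 3M 2B; the right bank: 3M 2B)
8. 1 bandit ← the left bank.  (the left bank: 3M 3B; the right bank: 3M 1B)
9. 2 bandits → the right bank.  (the left bank: 3M 1B; the right bank: 3M 3B)
10. 1 bandit ← the left bank.  (the left bank: 3M 2B; the right bank: 3M 2B)
11. 1 merchant and 1 bandit → the right bank.  (the left bank: 2M 1B; the right bank: 4M 3B)
12. 1 bandit ← the left bank.  (the left bank: 2M 2B; the right bank: 4M 2B)
13. 2 bandits → the right bank.  (the left bank: 2M 0B; the right bank: 4M 4B)
14. 1 bandit ← the left bank.  (the left bank: 2M 1B; the right bank: 4M 3B)
15. 1 merchant and 1 bandit → the right bank.  (the left bank: 1M 0B; the right bank: 5M 4B)
16. 1 bandit ← the left bank.  (the left bank: 1M 1B; the right bank: 5M 3B)
17. 1 merchant and 1 bandit → the right bank.  (the left bank: 0M 0B; the right bank: 6M 4B)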